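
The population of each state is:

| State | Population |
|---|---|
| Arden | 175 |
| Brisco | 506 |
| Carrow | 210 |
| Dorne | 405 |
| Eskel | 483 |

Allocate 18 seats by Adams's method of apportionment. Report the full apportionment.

Arden 2, Brisco 5, Carrow 2, Dorne 4, Eskel 5

Standard divisor 1779/18 ≈ 98.833; standard quotas: Arden 1.771, Brisco 5.120, Carrow 2.125, Dorne 4.098, Eskel 4.887.
Rounding up gives 2, 6, 3, 5, 5 = 21 seats, so the divisor must be adjusted.
With modified divisor 110: modified quotas Arden 1.591, Brisco 4.600, Carrow 1.909, Dorne 3.682, Eskel 4.391.
Rounding up: Arden 2, Brisco 5, Carrow 2, Dorne 4, Eskel 5 (total 18).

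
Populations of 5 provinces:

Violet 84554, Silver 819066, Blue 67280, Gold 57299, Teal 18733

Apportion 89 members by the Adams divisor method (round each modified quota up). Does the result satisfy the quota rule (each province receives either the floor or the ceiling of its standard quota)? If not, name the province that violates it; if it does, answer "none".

Standard quotas: Violet 7.188, Silver 69.629, Blue 5.719, Gold 4.871, Teal 1.592.
Adams allocation: Violet 8, Silver 68, Blue 6, Gold 5, Teal 2.
Silver has quota 69.629 (lower 69, upper 70) but receives 68 — outside the quota interval.

Silver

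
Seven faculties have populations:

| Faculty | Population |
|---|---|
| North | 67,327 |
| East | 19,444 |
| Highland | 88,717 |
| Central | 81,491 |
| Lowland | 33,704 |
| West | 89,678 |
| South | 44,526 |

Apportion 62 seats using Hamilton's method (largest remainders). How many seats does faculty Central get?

The standard divisor is 424887/62 ≈ 6853.016.
Standard quotas: North 9.8244, East 2.8373, Highland 12.9457, Central 11.8913, Lowland 4.9181, West 13.0859, South 6.4973.
Lower quotas: North 9, East 2, Highland 12, Central 11, Lowland 4, West 13, South 6 (sum 57, leaving 5 seats).
Remainders in descending order: Highland 0.9457, Lowland 0.9181, Central 0.8913, East 0.8373, North 0.8244, South 0.4973, West 0.0859.
The surplus seats go to Highland, Lowland, Central, East, North.
Central receives 12.

12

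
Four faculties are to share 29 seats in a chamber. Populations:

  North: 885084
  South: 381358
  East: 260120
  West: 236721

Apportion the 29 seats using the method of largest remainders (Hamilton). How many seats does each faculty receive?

North 15, South 6, East 4, West 4

The standard divisor is 1763283/29 ≈ 60802.862.
Standard quotas: North 14.5566, South 6.2720, East 4.2781, West 3.8933.
Lower quotas: North 14, South 6, East 4, West 3 (sum 27, leaving 2 seats).
Remainders in descending order: West 0.8933, North 0.5566, East 0.2781, South 0.2720.
Largest remainders: West, North receive the extra seats.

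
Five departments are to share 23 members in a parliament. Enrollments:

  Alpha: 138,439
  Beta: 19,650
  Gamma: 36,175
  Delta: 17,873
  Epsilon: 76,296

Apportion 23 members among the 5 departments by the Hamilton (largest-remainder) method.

Standard divisor: 288433 ÷ 23 ≈ 12540.565.
Standard quotas: Alpha 11.0393, Beta 1.5669, Gamma 2.8846, Delta 1.4252, Epsilon 6.0839.
Lower quotas: Alpha 11, Beta 1, Gamma 2, Delta 1, Epsilon 6 (sum 21, leaving 2 seats).
Remainders in descending order: Gamma 0.8846, Beta 0.5669, Delta 0.4252, Epsilon 0.0839, Alpha 0.0393.
The surplus seats go to Gamma, Beta.

Alpha 11, Beta 2, Gamma 3, Delta 1, Epsilon 6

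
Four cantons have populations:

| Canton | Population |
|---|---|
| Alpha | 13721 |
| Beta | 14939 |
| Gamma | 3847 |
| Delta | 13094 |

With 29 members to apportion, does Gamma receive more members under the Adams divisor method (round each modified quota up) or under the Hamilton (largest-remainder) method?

Adams: Alpha 9, Beta 9, Gamma 3, Delta 8.
Hamilton: Alpha 9, Beta 10, Gamma 2, Delta 8.
Gamma gets 3 under Adams and 2 under Hamilton.

Adams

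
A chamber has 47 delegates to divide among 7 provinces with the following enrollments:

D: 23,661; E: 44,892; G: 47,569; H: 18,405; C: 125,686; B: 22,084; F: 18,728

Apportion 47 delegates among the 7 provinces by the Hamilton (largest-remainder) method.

D 4; E 7; G 7; H 3; C 20; B 3; F 3

Standard divisor: 301025 ÷ 47 ≈ 6404.787.
Standard quotas: D 3.6943, E 7.0091, G 7.4271, H 2.8736, C 19.6238, B 3.4480, F 2.9241.
Lower quotas: D 3, E 7, G 7, H 2, C 19, B 3, F 2 (sum 43, leaving 4 seats).
Remainders in descending order: F 0.9241, H 0.8736, D 0.6943, C 0.6238, B 0.4480, G 0.4271, E 0.0091.
The surplus seats go to F, H, D, C.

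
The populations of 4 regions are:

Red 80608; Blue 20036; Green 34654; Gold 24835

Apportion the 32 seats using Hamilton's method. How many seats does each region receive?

The standard divisor is 160133/32 ≈ 5004.156.
Standard quotas: Red 16.1082, Blue 4.0039, Green 6.9250, Gold 4.9629.
Lower quotas: Red 16, Blue 4, Green 6, Gold 4 (sum 30, leaving 2 seats).
Remainders in descending order: Gold 0.9629, Green 0.9250, Red 0.1082, Blue 0.0039.
Largest remainders: Gold, Green receive the extra seats.

Red: 16; Blue: 4; Green: 7; Gold: 5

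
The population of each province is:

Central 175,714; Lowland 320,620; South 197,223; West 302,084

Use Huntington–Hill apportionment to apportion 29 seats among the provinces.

Central: 5, Lowland: 9, South: 6, West: 9

With divisor 34699: modified quotas Central 5.064, Lowland 9.240, South 5.684, West 8.706.
Geometric-mean thresholds: Central √(5·6)=5.477, Lowland √(9·10)=9.487, South √(5·6)=5.477, West √(8·9)=8.485.
Each quota rounded against its threshold gives Central 5, Lowland 9, South 6, West 9 (total 29).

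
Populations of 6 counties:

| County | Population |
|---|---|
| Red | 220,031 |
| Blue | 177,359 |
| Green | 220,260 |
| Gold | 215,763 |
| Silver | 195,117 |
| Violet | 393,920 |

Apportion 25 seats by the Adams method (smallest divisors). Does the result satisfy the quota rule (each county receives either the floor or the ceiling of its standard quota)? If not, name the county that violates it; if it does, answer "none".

Standard quotas: Red 3.867, Blue 3.117, Green 3.871, Gold 3.792, Silver 3.429, Violet 6.923.
Adams allocation: Red 4, Blue 3, Green 4, Gold 4, Silver 3, Violet 7.
Every allocation lies between the lower and upper quota.

none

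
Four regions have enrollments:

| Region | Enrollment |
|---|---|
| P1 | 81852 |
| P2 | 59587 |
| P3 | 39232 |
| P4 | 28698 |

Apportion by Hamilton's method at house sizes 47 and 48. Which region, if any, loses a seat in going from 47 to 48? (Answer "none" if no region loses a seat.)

At 47 seats: P1 18, P2 13, P3 9, P4 7.
At 48 seats: P1 19, P2 14, P3 9, P4 6.
P4 drops from 7 to 6.

P4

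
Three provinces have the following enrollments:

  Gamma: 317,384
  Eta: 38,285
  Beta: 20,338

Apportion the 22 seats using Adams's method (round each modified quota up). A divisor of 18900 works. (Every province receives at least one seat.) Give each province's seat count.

With modified divisor 18900: modified quotas Gamma 16.793, Eta 2.026, Beta 1.076.
Rounding up: Gamma 17, Eta 3, Beta 2 (total 22).

Gamma 17, Eta 3, Beta 2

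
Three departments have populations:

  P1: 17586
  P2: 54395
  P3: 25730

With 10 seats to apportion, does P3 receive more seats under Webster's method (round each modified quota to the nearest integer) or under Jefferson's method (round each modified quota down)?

Webster

Webster: P1 2, P2 5, P3 3.
Jefferson: P1 2, P2 6, P3 2.
P3 gets 3 under Webster and 2 under Jefferson.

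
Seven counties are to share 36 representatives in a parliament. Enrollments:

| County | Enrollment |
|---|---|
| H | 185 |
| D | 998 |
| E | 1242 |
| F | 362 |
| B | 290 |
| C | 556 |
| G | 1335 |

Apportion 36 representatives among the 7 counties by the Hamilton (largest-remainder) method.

Standard divisor: 4968 ÷ 36 = 138.
Standard quotas: H 1.341, D 7.232, E 9.000, F 2.623, B 2.101, C 4.029, G 9.674.
Lower quotas: H 1, D 7, E 9, F 2, B 2, C 4, G 9 (sum 34, leaving 2 seats).
Remainders in descending order: G 0.674, F 0.623, H 0.341, D 0.232, B 0.101, C 0.029, E 0.000.
The surplus seats go to G, F.

H 1, D 7, E 9, F 3, B 2, C 4, G 10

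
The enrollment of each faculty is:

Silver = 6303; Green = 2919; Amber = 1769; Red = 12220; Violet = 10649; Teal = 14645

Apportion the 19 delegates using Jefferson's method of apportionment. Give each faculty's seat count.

Silver 2, Green 1, Amber 0, Red 5, Violet 5, Teal 6

Standard divisor 48505/19 ≈ 2552.895; standard quotas: Silver 2.469, Green 1.143, Amber 0.693, Red 4.787, Violet 4.171, Teal 5.737.
Rounding down gives 2, 1, 0, 4, 4, 5 = 16 seats, so the divisor must be adjusted.
With modified divisor 2120: modified quotas Silver 2.973, Green 1.377, Amber 0.834, Red 5.764, Violet 5.023, Teal 6.908.
Rounding down: Silver 2, Green 1, Amber 0, Red 5, Violet 5, Teal 6 (total 19).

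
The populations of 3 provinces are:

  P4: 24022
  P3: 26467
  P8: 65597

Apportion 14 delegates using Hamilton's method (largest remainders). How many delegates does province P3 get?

The standard divisor is 116086/14 ≈ 8291.857.
Standard quotas: P4 2.8971, P3 3.1919, P8 7.9110.
Lower quotas: P4 2, P3 3, P8 7 (sum 12, leaving 2 seats).
Remainders in descending order: P8 0.9110, P4 0.8971, P3 0.1919.
Largest remainders: P8, P4 receive the extra seats.
P3 receives 3.

3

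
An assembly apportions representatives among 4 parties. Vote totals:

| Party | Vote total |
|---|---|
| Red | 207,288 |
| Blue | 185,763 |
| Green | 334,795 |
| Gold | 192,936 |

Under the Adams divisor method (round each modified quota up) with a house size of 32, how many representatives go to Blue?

7

Standard divisor 920782/32 ≈ 28774.438; standard quotas: Red 7.204, Blue 6.456, Green 11.635, Gold 6.705.
Rounding up gives 8, 7, 12, 7 = 34 seats, so the divisor must be adjusted.
With modified divisor 30700: modified quotas Red 6.752, Blue 6.051, Green 10.905, Gold 6.285.
Rounding up: Red 7, Blue 7, Green 11, Gold 7 (total 32).
Blue receives 7.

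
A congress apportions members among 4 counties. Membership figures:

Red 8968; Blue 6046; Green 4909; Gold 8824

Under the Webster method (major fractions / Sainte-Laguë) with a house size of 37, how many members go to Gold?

Standard divisor 28747/37 ≈ 776.946; standard quotas: Red 11.543, Blue 7.782, Green 6.318, Gold 11.357.
Rounding to the nearest integer gives Red 12, Blue 8, Green 6, Gold 11 — total 37, matching the house size, so no adjustment is needed.
Gold receives 11.

11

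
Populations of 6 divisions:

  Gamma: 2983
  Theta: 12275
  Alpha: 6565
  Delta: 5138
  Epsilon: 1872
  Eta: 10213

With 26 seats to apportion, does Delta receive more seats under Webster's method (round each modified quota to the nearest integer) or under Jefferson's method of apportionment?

Webster: Gamma 2, Theta 8, Alpha 4, Delta 4, Epsilon 1, Eta 7.
Jefferson: Gamma 2, Theta 9, Alpha 4, Delta 3, Epsilon 1, Eta 7.
Delta gets 4 under Webster and 3 under Jefferson.

Webster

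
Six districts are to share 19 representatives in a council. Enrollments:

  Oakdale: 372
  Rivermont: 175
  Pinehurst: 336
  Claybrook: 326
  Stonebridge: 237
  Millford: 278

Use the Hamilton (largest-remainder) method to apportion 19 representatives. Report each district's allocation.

The standard divisor is 1724/19 ≈ 90.737.
Standard quotas: Oakdale 4.100, Rivermont 1.929, Pinehurst 3.703, Claybrook 3.593, Stonebridge 2.612, Millford 3.064.
Lower quotas: Oakdale 4, Rivermont 1, Pinehurst 3, Claybrook 3, Stonebridge 2, Millford 3 (sum 16, leaving 3 seats).
Remainders in descending order: Rivermont 0.929, Pinehurst 0.703, Stonebridge 0.612, Claybrook 0.593, Oakdale 0.100, Millford 0.064.
Largest remainders: Rivermont, Pinehurst, Stonebridge receive the extra seats.

Oakdale: 4, Rivermont: 2, Pinehurst: 4, Claybrook: 3, Stonebridge: 3, Millford: 3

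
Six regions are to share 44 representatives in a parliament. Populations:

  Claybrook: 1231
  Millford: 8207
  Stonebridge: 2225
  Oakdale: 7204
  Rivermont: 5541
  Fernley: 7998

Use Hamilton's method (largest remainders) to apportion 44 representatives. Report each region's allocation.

Total 32406; standard divisor 32406/44 ≈ 736.5.
Standard quotas: Claybrook 1.6714, Millford 11.1432, Stonebridge 3.0210, Oakdale 9.7814, Rivermont 7.5234, Fernley 10.8595.
Lower quotas: Claybrook 1, Millford 11, Stonebridge 3, Oakdale 9, Rivermont 7, Fernley 10 (sum 41, leaving 3 seats).
Remainders in descending order: Fernley 0.8595, Oakdale 0.7814, Claybrook 0.6714, Rivermont 0.5234, Millford 0.1432, Stonebridge 0.0210.
Largest remainders: Fernley, Oakdale, Claybrook receive the extra seats.

Claybrook=2, Millford=11, Stonebridge=3, Oakdale=10, Rivermont=7, Fernley=11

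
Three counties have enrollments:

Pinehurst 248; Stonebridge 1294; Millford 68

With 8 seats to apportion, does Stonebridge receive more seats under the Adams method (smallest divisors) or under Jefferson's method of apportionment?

Jefferson

Adams: Pinehurst 1, Stonebridge 6, Millford 1.
Jefferson: Pinehurst 1, Stonebridge 7, Millford 0.
Stonebridge gets 6 under Adams and 7 under Jefferson.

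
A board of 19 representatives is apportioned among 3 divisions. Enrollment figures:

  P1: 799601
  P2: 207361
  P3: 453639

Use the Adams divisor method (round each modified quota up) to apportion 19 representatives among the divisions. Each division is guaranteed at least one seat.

P1 10; P2 3; P3 6

Standard divisor 1460601/19 ≈ 76873.737; standard quotas: P1 10.401, P2 2.697, P3 5.901.
Rounding up gives 11, 3, 6 = 20 seats, so the divisor must be adjusted.
With modified divisor 84400: modified quotas P1 9.474, P2 2.457, P3 5.375.
Rounding up: P1 10, P2 3, P3 6 (total 19).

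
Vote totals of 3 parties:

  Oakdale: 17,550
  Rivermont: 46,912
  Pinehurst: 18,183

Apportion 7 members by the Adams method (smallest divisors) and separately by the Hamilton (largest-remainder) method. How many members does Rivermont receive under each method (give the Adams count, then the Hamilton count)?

3 and 4

Adams: Oakdale 2, Rivermont 3, Pinehurst 2.
Hamilton: Oakdale 1, Rivermont 4, Pinehurst 2.
Rivermont gets 3 under Adams and 4 under Hamilton.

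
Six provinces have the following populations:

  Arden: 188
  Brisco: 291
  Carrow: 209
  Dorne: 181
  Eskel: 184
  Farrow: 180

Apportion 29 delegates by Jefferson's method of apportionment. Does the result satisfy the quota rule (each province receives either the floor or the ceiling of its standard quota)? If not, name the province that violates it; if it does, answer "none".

Standard quotas: Arden 4.422, Brisco 6.844, Carrow 4.916, Dorne 4.257, Eskel 4.328, Farrow 4.234.
Jefferson allocation: Arden 5, Brisco 7, Carrow 5, Dorne 4, Eskel 4, Farrow 4.
Every allocation lies between the lower and upper quota.

none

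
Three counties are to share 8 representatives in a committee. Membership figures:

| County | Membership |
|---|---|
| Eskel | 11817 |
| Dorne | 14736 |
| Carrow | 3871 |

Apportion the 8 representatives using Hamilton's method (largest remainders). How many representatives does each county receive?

Eskel: 3, Dorne: 4, Carrow: 1

Total 30424; standard divisor 30424/8 = 3803.
Standard quotas: Eskel 3.1073, Dorne 3.8748, Carrow 1.0179.
Lower quotas: Eskel 3, Dorne 3, Carrow 1 (sum 7, leaving 1 seat).
Remainders in descending order: Dorne 0.8748, Eskel 0.1073, Carrow 0.0179.
Largest remainder: Dorne receives the extra seat.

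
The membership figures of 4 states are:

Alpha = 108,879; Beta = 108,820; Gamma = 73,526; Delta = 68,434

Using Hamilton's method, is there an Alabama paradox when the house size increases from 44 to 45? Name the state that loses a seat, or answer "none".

At 44 seats: Alpha 13, Beta 13, Gamma 9, Delta 9.
At 45 seats: Alpha 14, Beta 14, Gamma 9, Delta 8.
Delta drops from 9 to 8.

Delta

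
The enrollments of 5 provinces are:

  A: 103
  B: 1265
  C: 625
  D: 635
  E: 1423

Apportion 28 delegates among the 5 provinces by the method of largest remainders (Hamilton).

The standard divisor is 4051/28 ≈ 144.679.
Standard quotas: A 0.712, B 8.744, C 4.320, D 4.389, E 9.836.
Lower quotas: A 0, B 8, C 4, D 4, E 9 (sum 25, leaving 3 seats).
Remainders in descending order: E 0.836, B 0.744, A 0.712, D 0.389, C 0.320.
The surplus seats go to E, B, A.

A=1; B=9; C=4; D=4; E=10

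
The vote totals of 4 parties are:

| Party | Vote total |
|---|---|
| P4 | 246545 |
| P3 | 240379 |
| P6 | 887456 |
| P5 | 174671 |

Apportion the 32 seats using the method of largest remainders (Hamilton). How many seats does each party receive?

Standard divisor: 1549051 ÷ 32 ≈ 48407.844.
Standard quotas: P4 5.0931, P3 4.9657, P6 18.3329, P5 3.6083.
Lower quotas: P4 5, P3 4, P6 18, P5 3 (sum 30, leaving 2 seats).
Remainders in descending order: P3 0.9657, P5 0.6083, P6 0.3329, P4 0.0931.
Largest remainders: P3, P5 receive the extra seats.

P4 5; P3 5; P6 18; P5 4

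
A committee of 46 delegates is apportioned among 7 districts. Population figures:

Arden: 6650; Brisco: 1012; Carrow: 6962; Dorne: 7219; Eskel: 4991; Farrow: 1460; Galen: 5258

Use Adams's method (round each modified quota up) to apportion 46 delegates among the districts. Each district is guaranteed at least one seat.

Standard divisor 33552/46 ≈ 729.391; standard quotas: Arden 9.117, Brisco 1.387, Carrow 9.545, Dorne 9.897, Eskel 6.843, Farrow 2.002, Galen 7.209.
Rounding up gives 10, 2, 10, 10, 7, 3, 8 = 50 seats, so the divisor must be adjusted.
With modified divisor 800: modified quotas Arden 8.312, Brisco 1.265, Carrow 8.703, Dorne 9.024, Eskel 6.239, Farrow 1.825, Galen 6.572.
Rounding up: Arden 9, Brisco 2, Carrow 9, Dorne 10, Eskel 7, Farrow 2, Galen 7 (total 46).

Arden=9, Brisco=2, Carrow=9, Dorne=10, Eskel=7, Farrow=2, Galen=7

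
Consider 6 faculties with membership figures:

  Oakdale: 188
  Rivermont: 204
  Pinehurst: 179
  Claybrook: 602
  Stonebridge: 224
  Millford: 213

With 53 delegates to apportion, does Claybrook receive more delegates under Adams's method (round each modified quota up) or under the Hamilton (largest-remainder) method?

Hamilton

Adams: Oakdale 6, Rivermont 7, Pinehurst 6, Claybrook 19, Stonebridge 8, Millford 7.
Hamilton: Oakdale 6, Rivermont 7, Pinehurst 6, Claybrook 20, Stonebridge 7, Millford 7.
Claybrook gets 19 under Adams and 20 under Hamilton.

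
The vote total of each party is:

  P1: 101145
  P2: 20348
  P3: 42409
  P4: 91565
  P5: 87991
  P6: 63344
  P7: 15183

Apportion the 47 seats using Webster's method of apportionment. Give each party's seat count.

Standard divisor 421985/47 ≈ 8978.404; standard quotas: P1 11.265, P2 2.266, P3 4.723, P4 10.198, P5 9.800, P6 7.055, P7 1.691.
Rounding to the nearest integer gives P1 11, P2 2, P3 5, P4 10, P5 10, P6 7, P7 2 — total 47, matching the house size, so no adjustment is needed.

P1=11, P2=2, P3=5, P4=10, P5=10, P6=7, P7=2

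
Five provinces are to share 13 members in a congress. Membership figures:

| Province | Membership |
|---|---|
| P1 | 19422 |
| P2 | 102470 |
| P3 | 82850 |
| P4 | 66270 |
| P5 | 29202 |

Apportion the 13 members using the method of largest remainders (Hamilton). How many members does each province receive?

The standard divisor is 300214/13 ≈ 23093.385.
Standard quotas: P1 0.8410, P2 4.4372, P3 3.5876, P4 2.8697, P5 1.2645.
Lower quotas: P1 0, P2 4, P3 3, P4 2, P5 1 (sum 10, leaving 3 seats).
Remainders in descending order: P4 0.8697, P1 0.8410, P3 0.5876, P2 0.4372, P5 0.2645.
Largest remainders: P4, P1, P3 receive the extra seats.

P1=1, P2=4, P3=4, P4=3, P5=1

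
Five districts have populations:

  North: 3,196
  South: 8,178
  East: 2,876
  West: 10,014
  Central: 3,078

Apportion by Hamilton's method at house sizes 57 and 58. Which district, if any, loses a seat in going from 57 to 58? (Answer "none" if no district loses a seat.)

none

At 57 seats: North 7, South 17, East 6, West 21, Central 6.
At 58 seats: North 7, South 17, East 6, West 21, Central 7.
No district's allocation decreased.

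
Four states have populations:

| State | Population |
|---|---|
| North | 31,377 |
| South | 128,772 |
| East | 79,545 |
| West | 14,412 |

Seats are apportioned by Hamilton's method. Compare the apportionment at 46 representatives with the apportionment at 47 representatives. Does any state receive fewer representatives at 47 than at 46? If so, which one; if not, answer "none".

West

At 46 seats: North 6, South 23, East 14, West 3.
At 47 seats: North 6, South 24, East 15, West 2.
West drops from 3 to 2.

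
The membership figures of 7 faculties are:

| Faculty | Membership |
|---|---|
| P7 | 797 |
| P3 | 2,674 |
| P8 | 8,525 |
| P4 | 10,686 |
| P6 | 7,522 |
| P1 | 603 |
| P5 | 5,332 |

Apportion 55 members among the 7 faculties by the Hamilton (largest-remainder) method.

P7=1; P3=4; P8=13; P4=16; P6=12; P1=1; P5=8

Total 36139; standard divisor 36139/55 ≈ 657.073.
Standard quotas: P7 1.2130, P3 4.0696, P8 12.9742, P4 16.2630, P6 11.4477, P1 0.9177, P5 8.1148.
Lower quotas: P7 1, P3 4, P8 12, P4 16, P6 11, P1 0, P5 8 (sum 52, leaving 3 seats).
Remainders in descending order: P8 0.9742, P1 0.9177, P6 0.4477, P4 0.2630, P7 0.2130, P5 0.1148, P3 0.0696.
The surplus seats go to P8, P1, P6.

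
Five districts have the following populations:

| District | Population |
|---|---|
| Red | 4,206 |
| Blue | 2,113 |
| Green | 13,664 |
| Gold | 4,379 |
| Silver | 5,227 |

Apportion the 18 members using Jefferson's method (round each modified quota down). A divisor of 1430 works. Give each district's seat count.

With modified divisor 1430: modified quotas Red 2.941, Blue 1.478, Green 9.555, Gold 3.062, Silver 3.655.
Rounding down: Red 2, Blue 1, Green 9, Gold 3, Silver 3 (total 18).

Red: 2; Blue: 1; Green: 9; Gold: 3; Silver: 3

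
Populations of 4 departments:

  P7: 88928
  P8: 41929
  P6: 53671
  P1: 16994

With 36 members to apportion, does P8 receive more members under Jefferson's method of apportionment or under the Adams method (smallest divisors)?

Adams

Jefferson: P7 16, P8 7, P6 10, P1 3.
Adams: P7 15, P8 8, P6 10, P1 3.
P8 gets 7 under Jefferson and 8 under Adams.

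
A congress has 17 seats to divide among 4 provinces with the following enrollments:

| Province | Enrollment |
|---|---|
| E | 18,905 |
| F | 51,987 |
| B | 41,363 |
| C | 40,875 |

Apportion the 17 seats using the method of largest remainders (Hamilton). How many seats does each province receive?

Standard divisor: 153130 ÷ 17 ≈ 9007.647.
Standard quotas: E 2.0988, F 5.7714, B 4.5920, C 4.5378.
Lower quotas: E 2, F 5, B 4, C 4 (sum 15, leaving 2 seats).
Remainders in descending order: F 0.7714, B 0.5920, C 0.5378, E 0.0988.
The surplus seats go to F, B.

E 2; F 6; B 5; C 4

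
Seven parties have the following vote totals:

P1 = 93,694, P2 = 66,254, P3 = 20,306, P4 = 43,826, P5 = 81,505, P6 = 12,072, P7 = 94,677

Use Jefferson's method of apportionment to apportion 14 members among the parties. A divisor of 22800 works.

P1 4; P2 2; P3 0; P4 1; P5 3; P6 0; P7 4

With modified divisor 22800: modified quotas P1 4.109, P2 2.906, P3 0.891, P4 1.922, P5 3.575, P6 0.529, P7 4.152.
Rounding down: P1 4, P2 2, P3 0, P4 1, P5 3, P6 0, P7 4 (total 14).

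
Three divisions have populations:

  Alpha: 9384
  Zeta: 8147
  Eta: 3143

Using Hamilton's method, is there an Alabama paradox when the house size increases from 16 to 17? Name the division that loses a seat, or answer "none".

At 16 seats: Alpha 7, Zeta 6, Eta 3.
At 17 seats: Alpha 8, Zeta 7, Eta 2.
Eta drops from 3 to 2.

Eta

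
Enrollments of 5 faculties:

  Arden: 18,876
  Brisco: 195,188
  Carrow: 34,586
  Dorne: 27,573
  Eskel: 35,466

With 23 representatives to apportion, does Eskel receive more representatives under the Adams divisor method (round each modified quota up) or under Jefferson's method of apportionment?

Adams

Adams: Arden 2, Brisco 13, Carrow 3, Dorne 2, Eskel 3.
Jefferson: Arden 1, Brisco 16, Carrow 2, Dorne 2, Eskel 2.
Eskel gets 3 under Adams and 2 under Jefferson.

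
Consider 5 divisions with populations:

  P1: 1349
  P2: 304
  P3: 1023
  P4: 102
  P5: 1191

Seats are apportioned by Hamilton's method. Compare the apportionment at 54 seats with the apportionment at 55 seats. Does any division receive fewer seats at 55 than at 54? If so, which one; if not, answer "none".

P4

At 54 seats: P1 18, P2 4, P3 14, P4 2, P5 16.
At 55 seats: P1 19, P2 4, P3 14, P4 1, P5 17.
P4 drops from 2 to 1.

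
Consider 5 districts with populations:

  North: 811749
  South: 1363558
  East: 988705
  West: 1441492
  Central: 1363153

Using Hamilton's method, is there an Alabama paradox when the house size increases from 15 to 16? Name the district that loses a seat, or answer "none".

At 15 seats: North 2, South 3, East 3, West 4, Central 3.
At 16 seats: North 2, South 4, East 2, West 4, Central 4.
East drops from 3 to 2.

East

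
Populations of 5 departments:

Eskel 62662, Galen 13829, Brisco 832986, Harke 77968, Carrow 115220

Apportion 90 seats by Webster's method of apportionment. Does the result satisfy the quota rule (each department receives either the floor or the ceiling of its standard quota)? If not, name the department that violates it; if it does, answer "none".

Brisco

Standard quotas: Eskel 5.114, Galen 1.129, Brisco 67.989, Harke 6.364, Carrow 9.404.
Webster allocation: Eskel 5, Galen 1, Brisco 69, Harke 6, Carrow 9.
Brisco has quota 67.989 (lower 67, upper 68) but receives 69 — outside the quota interval.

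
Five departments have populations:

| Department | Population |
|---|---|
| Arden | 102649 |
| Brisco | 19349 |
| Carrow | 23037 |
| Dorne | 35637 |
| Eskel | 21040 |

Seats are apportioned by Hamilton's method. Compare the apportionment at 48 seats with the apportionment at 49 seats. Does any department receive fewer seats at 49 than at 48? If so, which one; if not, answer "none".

Carrow

At 48 seats: Arden 24, Brisco 5, Carrow 6, Dorne 8, Eskel 5.
At 49 seats: Arden 25, Brisco 5, Carrow 5, Dorne 9, Eskel 5.
Carrow drops from 6 to 5.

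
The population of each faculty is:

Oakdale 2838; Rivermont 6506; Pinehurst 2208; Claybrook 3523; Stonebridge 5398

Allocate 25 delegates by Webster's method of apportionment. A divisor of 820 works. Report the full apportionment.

With modified divisor 820: modified quotas Oakdale 3.461, Rivermont 7.934, Pinehurst 2.693, Claybrook 4.296, Stonebridge 6.583.
Rounding to the nearest integer: Oakdale 3, Rivermont 8, Pinehurst 3, Claybrook 4, Stonebridge 7 (total 25).

Oakdale: 3, Rivermont: 8, Pinehurst: 3, Claybrook: 4, Stonebridge: 7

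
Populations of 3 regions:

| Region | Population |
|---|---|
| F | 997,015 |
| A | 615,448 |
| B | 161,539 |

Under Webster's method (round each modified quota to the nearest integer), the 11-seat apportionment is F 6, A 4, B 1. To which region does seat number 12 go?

F

Priority for the next seat is population ÷ (current seats + 0.5).
Priorities: F 153386.923, A 136766.222, B 107692.667.
Highest priority: F.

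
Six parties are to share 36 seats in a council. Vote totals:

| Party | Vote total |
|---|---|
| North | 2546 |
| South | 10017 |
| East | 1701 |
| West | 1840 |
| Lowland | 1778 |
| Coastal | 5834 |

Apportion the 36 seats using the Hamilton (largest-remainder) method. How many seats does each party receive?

North 4, South 15, East 2, West 3, Lowland 3, Coastal 9

The standard divisor is 23716/36 ≈ 658.778.
Standard quotas: North 3.8647, South 15.2054, East 2.5821, West 2.7931, Lowland 2.6989, Coastal 8.8558.
Lower quotas: North 3, South 15, East 2, West 2, Lowland 2, Coastal 8 (sum 32, leaving 4 seats).
Remainders in descending order: North 0.8647, Coastal 0.8558, West 0.7931, Lowland 0.6989, East 0.5821, South 0.2054.
The surplus seats go to North, Coastal, West, Lowland.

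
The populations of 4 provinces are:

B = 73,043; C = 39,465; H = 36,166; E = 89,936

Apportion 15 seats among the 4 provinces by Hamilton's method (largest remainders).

B 5, C 2, H 2, E 6

Total 238610; standard divisor 238610/15 ≈ 15907.333.
Standard quotas: B 4.5918, C 2.4809, H 2.2735, E 5.6537.
Lower quotas: B 4, C 2, H 2, E 5 (sum 13, leaving 2 seats).
Remainders in descending order: E 0.6537, B 0.5918, C 0.4809, H 0.2735.
The surplus seats go to E, B.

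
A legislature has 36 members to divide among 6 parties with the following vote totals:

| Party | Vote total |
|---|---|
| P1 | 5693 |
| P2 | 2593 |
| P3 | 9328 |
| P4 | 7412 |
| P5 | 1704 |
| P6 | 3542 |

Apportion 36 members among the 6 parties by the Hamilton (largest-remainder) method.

P1: 7; P2: 3; P3: 11; P4: 9; P5: 2; P6: 4

Total 30272; standard divisor 30272/36 ≈ 840.889.
Standard quotas: P1 6.7702, P2 3.0836, P3 11.0930, P4 8.8145, P5 2.0264, P6 4.2122.
Lower quotas: P1 6, P2 3, P3 11, P4 8, P5 2, P6 4 (sum 34, leaving 2 seats).
Remainders in descending order: P4 0.8145, P1 0.7702, P6 0.2122, P3 0.0930, P2 0.0836, P5 0.0264.
The surplus seats go to P4, P1.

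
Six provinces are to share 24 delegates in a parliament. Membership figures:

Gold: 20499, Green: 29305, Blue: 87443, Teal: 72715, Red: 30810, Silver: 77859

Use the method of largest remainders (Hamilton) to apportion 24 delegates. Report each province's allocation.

Total 318631; standard divisor 318631/24 ≈ 13276.292.
Standard quotas: Gold 1.5440, Green 2.2073, Blue 6.5864, Teal 5.4771, Red 2.3207, Silver 5.8645.
Lower quotas: Gold 1, Green 2, Blue 6, Teal 5, Red 2, Silver 5 (sum 21, leaving 3 seats).
Remainders in descending order: Silver 0.8645, Blue 0.5864, Gold 0.5440, Teal 0.4771, Red 0.3207, Green 0.2073.
Largest remainders: Silver, Blue, Gold receive the extra seats.

Gold: 2; Green: 2; Blue: 7; Teal: 5; Red: 2; Silver: 6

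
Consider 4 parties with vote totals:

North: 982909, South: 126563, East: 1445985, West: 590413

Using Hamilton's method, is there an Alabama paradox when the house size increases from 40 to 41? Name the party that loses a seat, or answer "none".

At 40 seats: North 12, South 2, East 18, West 8.
At 41 seats: North 13, South 1, East 19, West 8.
South drops from 2 to 1.

South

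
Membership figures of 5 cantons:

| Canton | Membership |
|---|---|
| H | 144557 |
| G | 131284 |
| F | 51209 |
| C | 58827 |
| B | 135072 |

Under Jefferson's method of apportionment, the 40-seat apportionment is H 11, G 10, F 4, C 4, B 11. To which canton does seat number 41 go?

H

Priority for the next seat is population ÷ (current seats + 1).
Priorities: H 12046.417, G 11934.909, F 10241.800, C 11765.400, B 11256.000.
Highest priority: H.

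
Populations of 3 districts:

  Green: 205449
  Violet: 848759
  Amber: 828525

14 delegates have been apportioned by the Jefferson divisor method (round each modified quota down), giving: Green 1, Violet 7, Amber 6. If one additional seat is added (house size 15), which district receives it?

Priority for the next seat is population ÷ (current seats + 1).
Priorities: Green 102724.500, Violet 106094.875, Amber 118360.714.
Highest priority: Amber.

Amber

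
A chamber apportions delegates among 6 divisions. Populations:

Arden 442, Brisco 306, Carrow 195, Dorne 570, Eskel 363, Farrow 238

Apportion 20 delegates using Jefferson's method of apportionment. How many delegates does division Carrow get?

2

Standard divisor 2114/20 ≈ 105.7; standard quotas: Arden 4.182, Brisco 2.895, Carrow 1.845, Dorne 5.393, Eskel 3.434, Farrow 2.252.
Rounding down gives 4, 2, 1, 5, 3, 2 = 17 seats, so the divisor must be adjusted.
With modified divisor 93: modified quotas Arden 4.753, Brisco 3.290, Carrow 2.097, Dorne 6.129, Eskel 3.903, Farrow 2.559.
Rounding down: Arden 4, Brisco 3, Carrow 2, Dorne 6, Eskel 3, Farrow 2 (total 20).
Carrow receives 2.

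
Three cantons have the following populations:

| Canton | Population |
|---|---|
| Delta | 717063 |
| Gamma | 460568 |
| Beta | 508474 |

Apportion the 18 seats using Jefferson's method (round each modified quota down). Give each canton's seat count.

Delta 8; Gamma 5; Beta 5

Standard divisor 1686105/18 ≈ 93672.5; standard quotas: Delta 7.655, Gamma 4.917, Beta 5.428.
Rounding down gives 7, 4, 5 = 16 seats, so the divisor must be adjusted.
With modified divisor 87200: modified quotas Delta 8.223, Gamma 5.282, Beta 5.831.
Rounding down: Delta 8, Gamma 5, Beta 5 (total 18).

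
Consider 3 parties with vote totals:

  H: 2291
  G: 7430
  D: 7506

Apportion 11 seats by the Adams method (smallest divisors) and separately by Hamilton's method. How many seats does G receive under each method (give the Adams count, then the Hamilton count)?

4 and 5

Adams: H 2, G 4, D 5.
Hamilton: H 1, G 5, D 5.
G gets 4 under Adams and 5 under Hamilton.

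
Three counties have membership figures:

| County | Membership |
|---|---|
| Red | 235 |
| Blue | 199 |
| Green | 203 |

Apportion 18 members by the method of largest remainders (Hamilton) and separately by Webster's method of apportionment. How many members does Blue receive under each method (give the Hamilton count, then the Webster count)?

Hamilton: Red 7, Blue 5, Green 6.
Webster: Red 6, Blue 6, Green 6.
Blue gets 5 under Hamilton and 6 under Webster.

5 and 6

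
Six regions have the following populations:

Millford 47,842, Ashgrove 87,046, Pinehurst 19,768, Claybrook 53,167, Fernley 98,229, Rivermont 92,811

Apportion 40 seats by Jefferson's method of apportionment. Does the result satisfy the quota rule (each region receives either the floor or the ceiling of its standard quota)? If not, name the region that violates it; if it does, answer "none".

none

Standard quotas: Millford 4.798, Ashgrove 8.729, Pinehurst 1.982, Claybrook 5.332, Fernley 9.851, Rivermont 9.308.
Jefferson allocation: Millford 5, Ashgrove 9, Pinehurst 2, Claybrook 5, Fernley 10, Rivermont 9.
Every allocation lies between the lower and upper quota.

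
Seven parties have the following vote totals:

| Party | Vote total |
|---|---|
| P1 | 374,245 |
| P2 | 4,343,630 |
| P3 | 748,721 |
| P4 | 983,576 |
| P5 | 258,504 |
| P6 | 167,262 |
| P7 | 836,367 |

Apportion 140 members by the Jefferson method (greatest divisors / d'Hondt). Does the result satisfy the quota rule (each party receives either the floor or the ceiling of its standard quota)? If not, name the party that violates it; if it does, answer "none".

P2

Standard quotas: P1 6.794, P2 78.849, P3 13.591, P4 17.855, P5 4.693, P6 3.036, P7 15.182.
Jefferson allocation: P1 6, P2 81, P3 13, P4 18, P5 4, P6 3, P7 15.
P2 has quota 78.849 (lower 78, upper 79) but receives 81 — outside the quota interval.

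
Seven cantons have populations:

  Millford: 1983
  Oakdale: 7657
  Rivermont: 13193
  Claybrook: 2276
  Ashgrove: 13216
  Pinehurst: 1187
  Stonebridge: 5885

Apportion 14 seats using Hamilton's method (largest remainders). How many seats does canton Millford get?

1

Standard divisor: 45397 ÷ 14 ≈ 3242.643.
Standard quotas: Millford 0.6115, Oakdale 2.3613, Rivermont 4.0686, Claybrook 0.7019, Ashgrove 4.0757, Pinehurst 0.3661, Stonebridge 1.8149.
Lower quotas: Millford 0, Oakdale 2, Rivermont 4, Claybrook 0, Ashgrove 4, Pinehurst 0, Stonebridge 1 (sum 11, leaving 3 seats).
Remainders in descending order: Stonebridge 0.8149, Claybrook 0.7019, Millford 0.6115, Pinehurst 0.3661, Oakdale 0.3613, Ashgrove 0.0757, Rivermont 0.0686.
The surplus seats go to Stonebridge, Claybrook, Millford.
Millford receives 1.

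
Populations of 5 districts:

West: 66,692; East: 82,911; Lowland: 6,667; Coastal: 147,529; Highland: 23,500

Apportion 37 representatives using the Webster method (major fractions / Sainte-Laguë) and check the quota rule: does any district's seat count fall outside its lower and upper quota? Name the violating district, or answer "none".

none

Standard quotas: West 7.539, East 9.373, Lowland 0.754, Coastal 16.678, Highland 2.657.
Webster allocation: West 7, East 9, Lowland 1, Coastal 17, Highland 3.
Every allocation lies between the lower and upper quota.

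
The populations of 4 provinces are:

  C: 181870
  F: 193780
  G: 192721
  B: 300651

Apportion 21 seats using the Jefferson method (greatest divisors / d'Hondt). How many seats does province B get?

7

Standard divisor 869022/21 ≈ 41382; standard quotas: C 4.395, F 4.683, G 4.657, B 7.265.
Rounding down gives 4, 4, 4, 7 = 19 seats, so the divisor must be adjusted.
With modified divisor 38100: modified quotas C 4.773, F 5.086, G 5.058, B 7.891.
Rounding down: C 4, F 5, G 5, B 7 (total 21).
B receives 7.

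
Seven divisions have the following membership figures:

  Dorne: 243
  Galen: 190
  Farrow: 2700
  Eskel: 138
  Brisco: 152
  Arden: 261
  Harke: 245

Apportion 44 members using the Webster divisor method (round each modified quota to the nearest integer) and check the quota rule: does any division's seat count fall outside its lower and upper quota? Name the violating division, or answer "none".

Standard quotas: Dorne 2.721, Galen 2.128, Farrow 30.237, Eskel 1.545, Brisco 1.702, Arden 2.923, Harke 2.744.
Webster allocation: Dorne 3, Galen 2, Farrow 29, Eskel 2, Brisco 2, Arden 3, Harke 3.
Farrow has quota 30.237 (lower 30, upper 31) but receives 29 — outside the quota interval.

Farrow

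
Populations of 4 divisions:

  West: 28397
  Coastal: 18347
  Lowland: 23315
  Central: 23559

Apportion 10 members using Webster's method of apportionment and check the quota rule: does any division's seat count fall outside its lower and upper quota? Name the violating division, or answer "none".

none

Standard quotas: West 3.033, Coastal 1.960, Lowland 2.490, Central 2.517.
Webster allocation: West 3, Coastal 2, Lowland 2, Central 3.
Every allocation lies between the lower and upper quota.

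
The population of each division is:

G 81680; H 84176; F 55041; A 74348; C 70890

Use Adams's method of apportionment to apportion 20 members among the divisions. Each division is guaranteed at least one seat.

Standard divisor 366135/20 ≈ 18306.75; standard quotas: G 4.462, H 4.598, F 3.007, A 4.061, C 3.872.
Rounding up gives 5, 5, 4, 5, 4 = 23 seats, so the divisor must be adjusted.
With modified divisor 20700: modified quotas G 3.946, H 4.066, F 2.659, A 3.592, C 3.425.
Rounding up: G 4, H 5, F 3, A 4, C 4 (total 20).

G 4, H 5, F 3, A 4, C 4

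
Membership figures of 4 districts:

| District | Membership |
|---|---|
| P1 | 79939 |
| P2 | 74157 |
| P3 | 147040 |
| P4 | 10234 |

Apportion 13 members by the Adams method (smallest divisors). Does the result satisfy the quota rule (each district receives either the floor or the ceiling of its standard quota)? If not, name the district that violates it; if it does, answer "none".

none

Standard quotas: P1 3.338, P2 3.096, P3 6.139, P4 0.427.
Adams allocation: P1 3, P2 3, P3 6, P4 1.
Every allocation lies between the lower and upper quota.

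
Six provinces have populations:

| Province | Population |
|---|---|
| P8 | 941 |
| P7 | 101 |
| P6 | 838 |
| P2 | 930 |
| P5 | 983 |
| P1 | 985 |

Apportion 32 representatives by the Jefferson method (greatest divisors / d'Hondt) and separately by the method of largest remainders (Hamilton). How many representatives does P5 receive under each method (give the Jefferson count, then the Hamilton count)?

7 and 6

Jefferson: P8 6, P7 0, P6 6, P2 6, P5 7, P1 7.
Hamilton: P8 6, P7 1, P6 6, P2 6, P5 6, P1 7.
P5 gets 7 under Jefferson and 6 under Hamilton.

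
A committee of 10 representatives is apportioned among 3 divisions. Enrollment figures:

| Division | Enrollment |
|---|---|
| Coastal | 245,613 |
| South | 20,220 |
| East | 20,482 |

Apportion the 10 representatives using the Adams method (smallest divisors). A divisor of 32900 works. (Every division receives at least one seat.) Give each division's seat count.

Coastal=8, South=1, East=1

With modified divisor 32900: modified quotas Coastal 7.465, South 0.615, East 0.623.
Rounding up: Coastal 8, South 1, East 1 (total 10).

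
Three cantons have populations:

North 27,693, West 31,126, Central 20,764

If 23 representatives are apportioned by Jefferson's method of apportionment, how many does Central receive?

Standard divisor 79583/23 ≈ 3460.13; standard quotas: North 8.003, West 8.996, Central 6.001.
Rounding down gives 8, 8, 6 = 22 seats, so the divisor must be adjusted.
With modified divisor 3300: modified quotas North 8.392, West 9.432, Central 6.292.
Rounding down: North 8, West 9, Central 6 (total 23).
Central receives 6.

6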